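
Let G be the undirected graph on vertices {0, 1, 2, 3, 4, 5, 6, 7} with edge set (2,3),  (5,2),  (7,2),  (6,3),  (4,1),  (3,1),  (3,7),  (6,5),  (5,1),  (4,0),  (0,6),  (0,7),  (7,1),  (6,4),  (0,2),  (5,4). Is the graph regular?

Yes

Degrees: 0:4, 1:4, 2:4, 3:4, 4:4, 5:4, 6:4, 7:4
All degrees equal 4; the graph is regular.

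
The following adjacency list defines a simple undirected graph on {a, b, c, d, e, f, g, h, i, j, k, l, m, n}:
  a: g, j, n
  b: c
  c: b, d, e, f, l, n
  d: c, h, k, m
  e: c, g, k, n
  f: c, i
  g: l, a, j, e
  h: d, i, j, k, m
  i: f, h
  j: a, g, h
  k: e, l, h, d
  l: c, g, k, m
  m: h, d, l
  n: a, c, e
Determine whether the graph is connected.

Yes

Starting from a and exploring outward reaches every vertex (a, n, g, j, c, e, l, h, d, f, b, k, m, i); the graph is connected.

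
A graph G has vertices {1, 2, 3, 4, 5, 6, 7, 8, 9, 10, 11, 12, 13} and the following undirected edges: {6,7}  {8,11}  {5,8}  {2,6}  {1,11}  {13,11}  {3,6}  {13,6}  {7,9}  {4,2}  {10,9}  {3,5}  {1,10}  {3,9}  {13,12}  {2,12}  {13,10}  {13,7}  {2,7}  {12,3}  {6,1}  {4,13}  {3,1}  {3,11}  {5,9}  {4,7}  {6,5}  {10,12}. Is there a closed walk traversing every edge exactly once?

Degrees: 1:4, 2:4, 3:6, 4:3, 5:4, 6:6, 7:5, 8:2, 9:4, 10:4, 11:4, 12:4, 13:6
Vertices with odd degree: 4, 7. An Eulerian circuit requires all degrees even.

No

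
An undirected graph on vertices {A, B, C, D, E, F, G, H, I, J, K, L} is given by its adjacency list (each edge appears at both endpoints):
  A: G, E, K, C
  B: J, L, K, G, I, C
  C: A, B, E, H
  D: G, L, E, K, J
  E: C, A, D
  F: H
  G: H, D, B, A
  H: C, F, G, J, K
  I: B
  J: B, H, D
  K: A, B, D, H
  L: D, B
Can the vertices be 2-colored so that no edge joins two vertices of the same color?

The cycle C-E-A-C has length 3, which is odd, so the graph is not bipartite.

No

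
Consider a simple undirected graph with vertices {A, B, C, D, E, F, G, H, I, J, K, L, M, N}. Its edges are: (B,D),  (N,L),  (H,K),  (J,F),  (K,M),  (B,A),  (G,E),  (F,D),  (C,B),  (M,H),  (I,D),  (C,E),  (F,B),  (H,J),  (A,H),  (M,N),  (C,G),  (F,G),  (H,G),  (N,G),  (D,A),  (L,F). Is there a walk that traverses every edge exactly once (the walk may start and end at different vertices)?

Degrees: A:3, B:4, C:3, D:4, E:2, F:5, G:5, H:5, I:1, J:2, K:2, L:2, M:3, N:3
Odd-degree vertices: A, C, F, G, H, I, M, N (8 total).
An Eulerian trail requires 0 or 2 odd-degree vertices; here there are 8.

No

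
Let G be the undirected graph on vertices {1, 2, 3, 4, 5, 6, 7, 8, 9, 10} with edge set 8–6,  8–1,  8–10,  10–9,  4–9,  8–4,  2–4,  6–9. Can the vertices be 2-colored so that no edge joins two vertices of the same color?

Yes

Color {2, 3, 5, 7, 8, 9} black and {1, 4, 6, 10} white. No edge joins two same-colored vertices, so the graph is bipartite.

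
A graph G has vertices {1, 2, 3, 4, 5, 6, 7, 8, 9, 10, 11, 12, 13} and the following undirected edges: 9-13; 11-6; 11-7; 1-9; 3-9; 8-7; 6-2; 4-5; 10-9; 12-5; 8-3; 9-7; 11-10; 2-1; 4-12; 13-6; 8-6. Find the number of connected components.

Component: {4, 5, 12}
Component: {1, 2, 3, 6, 7, 8, 9, 10, 11, 13}

2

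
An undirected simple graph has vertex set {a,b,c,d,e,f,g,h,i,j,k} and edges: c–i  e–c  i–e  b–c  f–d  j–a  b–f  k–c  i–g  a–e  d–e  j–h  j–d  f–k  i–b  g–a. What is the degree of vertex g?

Neighbors of g: a, i.

2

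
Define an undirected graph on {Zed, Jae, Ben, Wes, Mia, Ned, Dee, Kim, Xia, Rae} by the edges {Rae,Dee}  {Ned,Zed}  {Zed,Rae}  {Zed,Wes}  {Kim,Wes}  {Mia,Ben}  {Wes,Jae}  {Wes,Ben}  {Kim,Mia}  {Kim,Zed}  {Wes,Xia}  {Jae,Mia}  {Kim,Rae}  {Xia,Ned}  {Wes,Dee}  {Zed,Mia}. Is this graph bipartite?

The cycle Zed-Kim-Rae-Zed has length 3, which is odd, so the graph is not bipartite.

No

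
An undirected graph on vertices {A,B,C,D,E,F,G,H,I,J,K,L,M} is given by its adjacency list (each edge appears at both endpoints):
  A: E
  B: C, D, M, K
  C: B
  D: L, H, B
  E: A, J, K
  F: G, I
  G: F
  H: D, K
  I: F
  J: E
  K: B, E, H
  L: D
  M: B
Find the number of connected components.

Component: {F, G, I}
Component: {A, B, C, D, E, H, J, K, L, M}

2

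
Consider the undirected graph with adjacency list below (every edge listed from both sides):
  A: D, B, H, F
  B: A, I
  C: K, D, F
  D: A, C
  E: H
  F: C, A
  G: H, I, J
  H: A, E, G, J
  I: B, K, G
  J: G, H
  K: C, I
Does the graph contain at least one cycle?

Yes

|V| = 11, |E| = 14, number of components = 1.
One cycle is A-F-C-K-I-G-J-H-A.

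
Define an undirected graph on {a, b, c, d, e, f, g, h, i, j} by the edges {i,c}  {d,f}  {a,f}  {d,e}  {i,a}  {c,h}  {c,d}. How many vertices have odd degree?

Degrees: a:2, b:0, c:3, d:3, e:1, f:2, g:0, h:1, i:2, j:0
Odd-degree vertices: c, d, e, h.

4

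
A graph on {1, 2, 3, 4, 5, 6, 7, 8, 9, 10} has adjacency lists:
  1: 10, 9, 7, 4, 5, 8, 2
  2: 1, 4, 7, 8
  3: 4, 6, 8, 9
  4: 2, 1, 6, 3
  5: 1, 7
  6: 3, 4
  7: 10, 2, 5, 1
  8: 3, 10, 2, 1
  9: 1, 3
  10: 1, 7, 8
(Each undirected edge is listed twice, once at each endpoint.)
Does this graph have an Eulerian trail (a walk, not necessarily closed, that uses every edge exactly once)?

Yes

Degrees: 1:7, 2:4, 3:4, 4:4, 5:2, 6:2, 7:4, 8:4, 9:2, 10:3
Odd-degree vertices: 1, 10 (2 total).
With 2 odd-degree vertices and all edges in one connected piece, an Eulerian trail exists (from 1 to 10).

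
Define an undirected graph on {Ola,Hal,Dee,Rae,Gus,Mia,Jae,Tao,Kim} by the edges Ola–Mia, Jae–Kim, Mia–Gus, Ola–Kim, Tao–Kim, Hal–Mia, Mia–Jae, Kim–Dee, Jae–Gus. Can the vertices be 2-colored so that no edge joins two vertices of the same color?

No

Jae-Gus-Mia-Jae is an odd cycle (length 3), and a bipartite graph can contain only even cycles.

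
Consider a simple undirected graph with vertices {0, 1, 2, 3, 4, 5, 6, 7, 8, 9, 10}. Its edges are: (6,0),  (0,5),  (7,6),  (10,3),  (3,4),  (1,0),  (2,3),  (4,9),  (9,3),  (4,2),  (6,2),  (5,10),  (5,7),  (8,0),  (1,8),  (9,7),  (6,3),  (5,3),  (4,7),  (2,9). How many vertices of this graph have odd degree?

Degrees: 0:4, 1:2, 2:4, 3:6, 4:4, 5:4, 6:4, 7:4, 8:2, 9:4, 10:2
Odd-degree vertices: none.

0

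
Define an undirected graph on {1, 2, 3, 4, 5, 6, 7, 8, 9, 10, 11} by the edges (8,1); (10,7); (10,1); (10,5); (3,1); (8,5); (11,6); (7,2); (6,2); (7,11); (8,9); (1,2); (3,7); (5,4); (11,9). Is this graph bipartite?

Yes

Color {2, 3, 4, 8, 10, 11} black and {1, 5, 6, 7, 9} white. No edge joins two same-colored vertices, so the graph is bipartite.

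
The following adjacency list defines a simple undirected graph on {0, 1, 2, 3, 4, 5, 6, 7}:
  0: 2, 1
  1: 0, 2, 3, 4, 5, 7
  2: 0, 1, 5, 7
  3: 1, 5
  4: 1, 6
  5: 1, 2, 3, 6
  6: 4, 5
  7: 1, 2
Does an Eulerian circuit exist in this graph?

Degrees: 0:2, 1:6, 2:4, 3:2, 4:2, 5:4, 6:2, 7:2
Every vertex has even degree and the edges form a single connected piece, so an Eulerian circuit exists.

Yes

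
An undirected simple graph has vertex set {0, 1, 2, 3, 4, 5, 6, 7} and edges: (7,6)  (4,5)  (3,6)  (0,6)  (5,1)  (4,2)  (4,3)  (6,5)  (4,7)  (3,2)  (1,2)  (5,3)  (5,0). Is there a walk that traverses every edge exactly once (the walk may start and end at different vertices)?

Yes

Degrees: 0:2, 1:2, 2:3, 3:4, 4:4, 5:5, 6:4, 7:2
Odd-degree vertices: 2, 5 (2 total).
The non-isolated vertices are connected and exactly 2 have odd degree, so an Eulerian trail exists (from 2 to 5).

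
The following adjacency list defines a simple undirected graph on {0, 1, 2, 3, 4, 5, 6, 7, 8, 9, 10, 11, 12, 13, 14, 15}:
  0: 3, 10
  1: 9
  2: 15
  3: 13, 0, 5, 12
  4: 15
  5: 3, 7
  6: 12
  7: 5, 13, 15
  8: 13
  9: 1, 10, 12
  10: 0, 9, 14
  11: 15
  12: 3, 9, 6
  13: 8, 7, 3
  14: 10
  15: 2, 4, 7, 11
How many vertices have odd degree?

Degrees: 0:2, 1:1, 2:1, 3:4, 4:1, 5:2, 6:1, 7:3, 8:1, 9:3, 10:3, 11:1, 12:3, 13:3, 14:1, 15:4
Odd-degree vertices: 1, 2, 4, 6, 7, 8, 9, 10, 11, 12, 13, 14.

12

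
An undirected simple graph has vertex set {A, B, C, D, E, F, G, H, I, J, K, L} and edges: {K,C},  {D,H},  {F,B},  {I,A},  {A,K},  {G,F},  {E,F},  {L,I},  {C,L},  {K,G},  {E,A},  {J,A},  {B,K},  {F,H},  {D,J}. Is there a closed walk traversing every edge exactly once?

Yes

Degrees: A:4, B:2, C:2, D:2, E:2, F:4, G:2, H:2, I:2, J:2, K:4, L:2
All degrees are even and the non-isolated vertices are connected — an Eulerian circuit exists.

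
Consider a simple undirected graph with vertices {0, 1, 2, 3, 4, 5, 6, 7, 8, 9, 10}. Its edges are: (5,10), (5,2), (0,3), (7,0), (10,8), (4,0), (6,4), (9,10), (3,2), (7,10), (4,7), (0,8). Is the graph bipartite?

The cycle 7-4-0-7 has length 3, which is odd, so the graph is not bipartite.

No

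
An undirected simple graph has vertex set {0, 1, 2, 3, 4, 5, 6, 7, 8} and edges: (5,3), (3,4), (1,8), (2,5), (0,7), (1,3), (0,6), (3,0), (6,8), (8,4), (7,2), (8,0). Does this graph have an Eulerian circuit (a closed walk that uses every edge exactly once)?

Degrees: 0:4, 1:2, 2:2, 3:4, 4:2, 5:2, 6:2, 7:2, 8:4
Every vertex has even degree and the edges form a single connected piece, so an Eulerian circuit exists.

Yes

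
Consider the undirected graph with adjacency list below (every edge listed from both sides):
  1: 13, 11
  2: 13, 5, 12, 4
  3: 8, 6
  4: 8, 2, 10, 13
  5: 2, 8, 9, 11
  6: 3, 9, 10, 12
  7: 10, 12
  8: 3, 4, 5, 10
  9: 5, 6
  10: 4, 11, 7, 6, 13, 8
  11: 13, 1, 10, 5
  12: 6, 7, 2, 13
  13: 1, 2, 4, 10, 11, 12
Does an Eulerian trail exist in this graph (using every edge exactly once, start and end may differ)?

Degrees: 1:2, 2:4, 3:2, 4:4, 5:4, 6:4, 7:2, 8:4, 9:2, 10:6, 11:4, 12:4, 13:6
Odd-degree vertices: none (0 total).
The non-isolated vertices are connected and exactly 0 have odd degree, so an Eulerian trail exists.

Yes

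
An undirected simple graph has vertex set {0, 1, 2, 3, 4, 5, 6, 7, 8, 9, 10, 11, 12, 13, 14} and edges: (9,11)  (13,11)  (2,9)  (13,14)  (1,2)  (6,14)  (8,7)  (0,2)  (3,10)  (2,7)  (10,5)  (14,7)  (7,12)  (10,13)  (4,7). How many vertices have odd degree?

12

Degrees: 0:1, 1:1, 2:4, 3:1, 4:1, 5:1, 6:1, 7:5, 8:1, 9:2, 10:3, 11:2, 12:1, 13:3, 14:3
Odd-degree vertices: 0, 1, 3, 4, 5, 6, 7, 8, 10, 12, 13, 14.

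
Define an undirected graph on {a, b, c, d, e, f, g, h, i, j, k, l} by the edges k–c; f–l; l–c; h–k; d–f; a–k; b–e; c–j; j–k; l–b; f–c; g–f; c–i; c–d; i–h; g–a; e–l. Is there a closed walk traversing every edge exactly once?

Yes

Degrees: a:2, b:2, c:6, d:2, e:2, f:4, g:2, h:2, i:2, j:2, k:4, l:4
Every vertex has even degree and the edges form a single connected piece, so an Eulerian circuit exists.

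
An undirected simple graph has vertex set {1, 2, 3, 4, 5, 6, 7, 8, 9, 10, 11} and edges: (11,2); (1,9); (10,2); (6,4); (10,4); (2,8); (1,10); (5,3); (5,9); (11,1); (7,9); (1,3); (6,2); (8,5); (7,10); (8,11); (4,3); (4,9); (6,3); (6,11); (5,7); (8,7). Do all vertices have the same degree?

Degrees: 1:4, 2:4, 3:4, 4:4, 5:4, 6:4, 7:4, 8:4, 9:4, 10:4, 11:4
Every vertex has degree 4, so the graph is 4-regular.

Yes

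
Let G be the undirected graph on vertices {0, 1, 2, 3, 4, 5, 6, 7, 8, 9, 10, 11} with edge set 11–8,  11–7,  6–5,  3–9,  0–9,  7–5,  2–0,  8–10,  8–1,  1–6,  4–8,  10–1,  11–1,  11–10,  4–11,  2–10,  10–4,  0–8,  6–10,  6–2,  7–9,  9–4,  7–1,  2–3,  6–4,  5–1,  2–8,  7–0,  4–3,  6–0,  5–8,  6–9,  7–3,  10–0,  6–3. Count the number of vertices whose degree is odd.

Degrees: 0:6, 1:6, 2:5, 3:5, 4:6, 5:4, 6:8, 7:6, 8:7, 9:5, 10:7, 11:5
Odd-degree vertices: 2, 3, 8, 9, 10, 11.

6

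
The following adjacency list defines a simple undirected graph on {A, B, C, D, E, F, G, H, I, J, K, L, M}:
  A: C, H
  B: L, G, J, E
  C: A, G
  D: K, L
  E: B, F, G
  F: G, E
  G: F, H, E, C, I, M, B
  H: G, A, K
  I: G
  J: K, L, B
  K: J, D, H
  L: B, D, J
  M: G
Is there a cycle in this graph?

The graph has 13 vertices, 18 edges, and 1 connected component.
Since 18 > 13 - 1, a cycle must exist; for instance G-E-F-G.

Yes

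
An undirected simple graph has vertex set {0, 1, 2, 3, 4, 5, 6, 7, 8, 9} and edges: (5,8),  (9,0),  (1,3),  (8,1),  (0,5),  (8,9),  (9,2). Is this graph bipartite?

Yes

Color {1, 4, 5, 6, 7, 9} black and {0, 2, 3, 8} white. No edge joins two same-colored vertices, so the graph is bipartite.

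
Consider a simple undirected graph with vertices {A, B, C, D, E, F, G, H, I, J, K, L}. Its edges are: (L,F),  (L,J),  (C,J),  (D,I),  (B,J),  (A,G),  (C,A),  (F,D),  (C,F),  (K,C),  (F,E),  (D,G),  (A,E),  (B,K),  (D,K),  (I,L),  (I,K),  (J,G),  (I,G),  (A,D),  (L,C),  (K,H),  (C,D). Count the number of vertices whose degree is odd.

2

Degrees: A:4, B:2, C:6, D:6, E:2, F:4, G:4, H:1, I:4, J:4, K:5, L:4
Odd-degree vertices: H, K.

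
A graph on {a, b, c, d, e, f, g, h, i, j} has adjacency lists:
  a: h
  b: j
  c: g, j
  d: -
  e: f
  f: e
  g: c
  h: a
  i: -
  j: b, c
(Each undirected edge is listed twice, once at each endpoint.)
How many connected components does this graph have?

5

Component: {d}
Component: {i}
Component: {a, h}
Component: {e, f}
Component: {b, c, g, j}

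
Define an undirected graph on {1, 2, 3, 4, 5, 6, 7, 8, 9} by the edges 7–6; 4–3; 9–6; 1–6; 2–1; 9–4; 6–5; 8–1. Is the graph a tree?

The graph has 9 vertices and 8 edges.
It is connected with exactly 8 edges, hence acyclic — it is a tree.

Yes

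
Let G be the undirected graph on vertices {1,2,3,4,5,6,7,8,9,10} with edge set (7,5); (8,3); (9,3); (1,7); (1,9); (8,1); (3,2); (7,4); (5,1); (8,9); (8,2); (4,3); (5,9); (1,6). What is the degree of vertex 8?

Neighbors of 8: 1, 2, 3, 9.

4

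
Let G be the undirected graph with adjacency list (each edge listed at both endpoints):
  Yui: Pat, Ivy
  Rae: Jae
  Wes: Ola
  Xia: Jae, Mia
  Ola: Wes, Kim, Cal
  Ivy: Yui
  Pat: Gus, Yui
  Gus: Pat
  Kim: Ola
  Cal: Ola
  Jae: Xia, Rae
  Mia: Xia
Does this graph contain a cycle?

The graph has 12 vertices, 9 edges, and 3 connected components.
Since 9 = 12 - 3, the graph is a forest and contains no cycle.

No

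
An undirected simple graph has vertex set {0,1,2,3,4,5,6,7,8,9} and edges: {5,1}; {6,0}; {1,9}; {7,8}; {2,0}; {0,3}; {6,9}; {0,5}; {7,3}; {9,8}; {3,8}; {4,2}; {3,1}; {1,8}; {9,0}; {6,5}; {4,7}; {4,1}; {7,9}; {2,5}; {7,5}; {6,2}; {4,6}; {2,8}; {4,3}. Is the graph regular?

Degrees: 0:5, 1:5, 2:5, 3:5, 4:5, 5:5, 6:5, 7:5, 8:5, 9:5
All degrees equal 5; the graph is regular.

Yes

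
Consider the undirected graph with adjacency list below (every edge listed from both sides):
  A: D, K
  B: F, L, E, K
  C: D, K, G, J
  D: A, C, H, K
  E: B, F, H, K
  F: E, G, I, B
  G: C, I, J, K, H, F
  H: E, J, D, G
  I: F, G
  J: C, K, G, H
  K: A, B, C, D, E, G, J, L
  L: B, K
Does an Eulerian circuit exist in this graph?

Yes

Degrees: A:2, B:4, C:4, D:4, E:4, F:4, G:6, H:4, I:2, J:4, K:8, L:2
All degrees are even and the non-isolated vertices are connected — an Eulerian circuit exists.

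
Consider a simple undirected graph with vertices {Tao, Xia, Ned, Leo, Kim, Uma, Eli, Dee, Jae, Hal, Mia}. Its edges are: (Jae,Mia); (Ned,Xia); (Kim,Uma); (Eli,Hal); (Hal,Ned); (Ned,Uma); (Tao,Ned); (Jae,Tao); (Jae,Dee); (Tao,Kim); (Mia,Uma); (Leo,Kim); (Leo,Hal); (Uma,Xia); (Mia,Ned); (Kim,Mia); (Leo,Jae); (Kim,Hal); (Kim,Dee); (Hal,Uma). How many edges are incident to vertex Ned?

Neighbors of Ned: Tao, Xia, Uma, Hal, Mia.

5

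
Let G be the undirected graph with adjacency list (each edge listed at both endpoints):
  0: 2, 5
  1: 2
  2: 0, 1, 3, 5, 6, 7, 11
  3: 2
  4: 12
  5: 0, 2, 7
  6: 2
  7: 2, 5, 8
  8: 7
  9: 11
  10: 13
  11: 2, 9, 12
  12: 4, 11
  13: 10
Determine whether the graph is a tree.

No

|V| = 14, |E| = 14.
It is not connected, so it is not a tree.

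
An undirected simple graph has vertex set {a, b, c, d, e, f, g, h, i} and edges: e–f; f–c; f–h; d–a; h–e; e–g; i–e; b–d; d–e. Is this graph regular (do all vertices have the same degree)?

No

Degrees: a:1, b:1, c:1, d:3, e:5, f:3, g:1, h:2, i:1
Degrees are not all equal (e.g. deg(a)=1 but deg(e)=5); not regular.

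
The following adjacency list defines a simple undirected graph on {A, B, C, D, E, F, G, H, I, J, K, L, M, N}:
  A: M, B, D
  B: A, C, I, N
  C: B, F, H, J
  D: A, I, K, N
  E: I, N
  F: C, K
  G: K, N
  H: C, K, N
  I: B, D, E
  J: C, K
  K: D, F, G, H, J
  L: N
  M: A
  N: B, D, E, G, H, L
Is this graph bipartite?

Yes

Partition the vertices as {B, D, E, F, G, H, J, L, M} vs {A, C, I, K, N}. Each listed edge has one endpoint in each part, so the graph is bipartite.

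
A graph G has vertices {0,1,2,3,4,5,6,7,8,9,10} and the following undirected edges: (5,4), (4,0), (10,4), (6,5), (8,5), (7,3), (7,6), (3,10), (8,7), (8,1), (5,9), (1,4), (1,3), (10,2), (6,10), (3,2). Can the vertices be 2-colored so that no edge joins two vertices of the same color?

The cycle 2-3-10-2 has length 3, which is odd, so the graph is not bipartite.

No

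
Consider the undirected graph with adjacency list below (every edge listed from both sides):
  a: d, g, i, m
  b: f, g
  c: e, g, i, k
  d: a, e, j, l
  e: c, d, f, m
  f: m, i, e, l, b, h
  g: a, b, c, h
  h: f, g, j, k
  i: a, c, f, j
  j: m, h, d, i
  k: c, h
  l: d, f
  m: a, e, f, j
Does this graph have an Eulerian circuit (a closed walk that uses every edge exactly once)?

Degrees: a:4, b:2, c:4, d:4, e:4, f:6, g:4, h:4, i:4, j:4, k:2, l:2, m:4
Every vertex has even degree and the edges form a single connected piece, so an Eulerian circuit exists.

Yes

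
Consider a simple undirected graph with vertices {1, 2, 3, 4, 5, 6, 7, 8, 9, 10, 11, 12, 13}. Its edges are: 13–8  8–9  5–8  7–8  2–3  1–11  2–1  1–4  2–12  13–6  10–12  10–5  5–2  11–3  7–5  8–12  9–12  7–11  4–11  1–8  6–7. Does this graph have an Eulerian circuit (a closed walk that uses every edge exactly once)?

Degrees: 1:4, 2:4, 3:2, 4:2, 5:4, 6:2, 7:4, 8:6, 9:2, 10:2, 11:4, 12:4, 13:2
All degrees are even and the non-isolated vertices are connected — an Eulerian circuit exists.

Yes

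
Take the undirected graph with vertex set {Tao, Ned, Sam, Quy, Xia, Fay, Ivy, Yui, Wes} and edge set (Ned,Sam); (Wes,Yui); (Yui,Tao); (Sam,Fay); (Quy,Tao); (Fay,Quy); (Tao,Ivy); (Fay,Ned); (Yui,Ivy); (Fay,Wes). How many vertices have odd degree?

2

Degrees: Tao:3, Ned:2, Sam:2, Quy:2, Xia:0, Fay:4, Ivy:2, Yui:3, Wes:2
Odd-degree vertices: Tao, Yui.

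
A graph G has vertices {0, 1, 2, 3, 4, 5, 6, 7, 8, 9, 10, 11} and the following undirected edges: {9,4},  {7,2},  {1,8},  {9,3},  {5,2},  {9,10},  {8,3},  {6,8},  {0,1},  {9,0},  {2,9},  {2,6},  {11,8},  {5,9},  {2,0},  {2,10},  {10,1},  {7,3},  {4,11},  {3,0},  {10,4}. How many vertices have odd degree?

Degrees: 0:4, 1:3, 2:6, 3:4, 4:3, 5:2, 6:2, 7:2, 8:4, 9:6, 10:4, 11:2
Odd-degree vertices: 1, 4.

2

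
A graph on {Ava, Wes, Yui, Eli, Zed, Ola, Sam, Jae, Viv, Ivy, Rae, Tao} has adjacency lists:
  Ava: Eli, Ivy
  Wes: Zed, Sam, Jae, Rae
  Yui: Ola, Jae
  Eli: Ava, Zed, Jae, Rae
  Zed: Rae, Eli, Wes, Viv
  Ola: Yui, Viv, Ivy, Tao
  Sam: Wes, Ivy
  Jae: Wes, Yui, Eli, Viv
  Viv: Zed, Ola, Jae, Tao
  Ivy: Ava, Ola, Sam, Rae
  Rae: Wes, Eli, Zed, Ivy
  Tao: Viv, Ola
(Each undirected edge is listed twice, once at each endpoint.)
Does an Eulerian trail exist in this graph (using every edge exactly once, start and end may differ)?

Yes

Degrees: Ava:2, Wes:4, Yui:2, Eli:4, Zed:4, Ola:4, Sam:2, Jae:4, Viv:4, Ivy:4, Rae:4, Tao:2
Odd-degree vertices: none (0 total).
With 0 odd-degree vertices and all edges in one connected piece, an Eulerian trail exists.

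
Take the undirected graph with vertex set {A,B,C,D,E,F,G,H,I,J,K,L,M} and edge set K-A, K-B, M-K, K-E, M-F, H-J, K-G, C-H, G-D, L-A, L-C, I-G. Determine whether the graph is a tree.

Yes

The graph has 13 vertices and 12 edges.
It is connected with exactly 12 edges, hence acyclic — it is a tree.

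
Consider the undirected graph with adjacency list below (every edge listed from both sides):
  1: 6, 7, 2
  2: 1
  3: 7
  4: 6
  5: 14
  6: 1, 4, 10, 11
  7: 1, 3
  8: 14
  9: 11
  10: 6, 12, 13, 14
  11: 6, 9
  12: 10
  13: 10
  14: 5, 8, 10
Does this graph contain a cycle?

No

The graph has 14 vertices, 13 edges, and 1 connected component.
Since 13 = 14 - 1, the graph is a forest and contains no cycle.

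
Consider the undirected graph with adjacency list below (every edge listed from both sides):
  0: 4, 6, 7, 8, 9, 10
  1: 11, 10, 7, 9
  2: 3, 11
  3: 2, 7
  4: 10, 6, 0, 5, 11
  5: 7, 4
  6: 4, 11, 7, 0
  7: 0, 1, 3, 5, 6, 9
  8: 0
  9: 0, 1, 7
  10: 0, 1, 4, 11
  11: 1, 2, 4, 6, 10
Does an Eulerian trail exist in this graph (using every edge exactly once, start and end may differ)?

Degrees: 0:6, 1:4, 2:2, 3:2, 4:5, 5:2, 6:4, 7:6, 8:1, 9:3, 10:4, 11:5
Odd-degree vertices: 4, 8, 9, 11 (4 total).
With 4 odd-degree vertices (more than two), no single trail can use every edge.

No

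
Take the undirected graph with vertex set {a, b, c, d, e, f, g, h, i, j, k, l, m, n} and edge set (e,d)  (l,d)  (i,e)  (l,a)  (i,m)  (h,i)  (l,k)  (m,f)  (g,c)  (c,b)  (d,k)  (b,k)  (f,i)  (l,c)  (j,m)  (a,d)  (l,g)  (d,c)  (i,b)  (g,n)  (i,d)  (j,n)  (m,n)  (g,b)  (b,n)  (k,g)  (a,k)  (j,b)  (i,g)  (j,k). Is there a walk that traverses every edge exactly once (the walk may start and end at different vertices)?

Degrees: a:3, b:6, c:4, d:6, e:2, f:2, g:6, h:1, i:7, j:4, k:6, l:5, m:4, n:4
Odd-degree vertices: a, h, i, l (4 total).
With 4 odd-degree vertices (more than two), no single trail can use every edge.

No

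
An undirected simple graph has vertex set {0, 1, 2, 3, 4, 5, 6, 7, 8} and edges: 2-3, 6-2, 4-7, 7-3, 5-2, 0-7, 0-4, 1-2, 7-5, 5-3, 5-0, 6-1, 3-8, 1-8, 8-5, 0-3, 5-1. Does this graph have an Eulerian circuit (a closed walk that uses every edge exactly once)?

No

Degrees: 0:4, 1:4, 2:4, 3:5, 4:2, 5:6, 6:2, 7:4, 8:3
3, 8 have odd degree; an Eulerian circuit needs every degree to be even, so none exists.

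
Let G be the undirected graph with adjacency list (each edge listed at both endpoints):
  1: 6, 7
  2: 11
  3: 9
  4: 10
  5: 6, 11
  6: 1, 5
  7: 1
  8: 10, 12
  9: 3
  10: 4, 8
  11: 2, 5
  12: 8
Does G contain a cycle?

The graph has 12 vertices, 9 edges, and 3 connected components.
Since 9 = 12 - 3, the graph is a forest and contains no cycle.

No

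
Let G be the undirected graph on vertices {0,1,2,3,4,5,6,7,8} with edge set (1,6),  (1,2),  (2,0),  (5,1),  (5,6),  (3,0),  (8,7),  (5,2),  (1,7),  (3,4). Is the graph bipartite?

2-5-1-2 is an odd cycle (length 3), and a bipartite graph can contain only even cycles.

No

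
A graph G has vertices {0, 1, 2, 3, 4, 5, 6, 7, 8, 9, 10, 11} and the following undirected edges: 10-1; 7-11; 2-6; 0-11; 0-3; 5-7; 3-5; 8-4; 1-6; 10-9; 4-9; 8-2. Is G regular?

Degrees: 0:2, 1:2, 2:2, 3:2, 4:2, 5:2, 6:2, 7:2, 8:2, 9:2, 10:2, 11:2
All degrees equal 2; the graph is regular.

Yes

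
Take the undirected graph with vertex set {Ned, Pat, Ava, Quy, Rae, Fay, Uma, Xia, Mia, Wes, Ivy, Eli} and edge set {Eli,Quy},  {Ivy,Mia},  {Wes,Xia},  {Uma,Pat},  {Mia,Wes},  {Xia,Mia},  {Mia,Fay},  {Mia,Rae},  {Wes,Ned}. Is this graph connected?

No

Component: {Ava}
Component: {Pat, Uma}
Component: {Quy, Eli}
Component: {Ned, Rae, Fay, Xia, Mia, Wes, Ivy}
No edge joins these 4 groups, so the graph is disconnected.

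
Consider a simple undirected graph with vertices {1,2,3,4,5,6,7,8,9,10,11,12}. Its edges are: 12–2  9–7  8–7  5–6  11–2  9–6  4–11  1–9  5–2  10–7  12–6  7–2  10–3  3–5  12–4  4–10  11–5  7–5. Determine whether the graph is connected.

A breadth-first search from 1 visits 1, 9, 7, 6, 2, 10, 8, 5, 12, 11, 4, 3 — all 12 vertices — so the graph is connected.

Yes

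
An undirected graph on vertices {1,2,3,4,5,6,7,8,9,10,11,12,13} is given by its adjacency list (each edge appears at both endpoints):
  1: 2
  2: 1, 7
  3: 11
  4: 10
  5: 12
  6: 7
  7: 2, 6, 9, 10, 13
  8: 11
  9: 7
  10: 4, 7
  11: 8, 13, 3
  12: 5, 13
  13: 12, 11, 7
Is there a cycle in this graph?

No

|V| = 13, |E| = 12, number of components = 1.
A forest on 13 vertices with 1 component has exactly 12 edges, which matches — so no cycle.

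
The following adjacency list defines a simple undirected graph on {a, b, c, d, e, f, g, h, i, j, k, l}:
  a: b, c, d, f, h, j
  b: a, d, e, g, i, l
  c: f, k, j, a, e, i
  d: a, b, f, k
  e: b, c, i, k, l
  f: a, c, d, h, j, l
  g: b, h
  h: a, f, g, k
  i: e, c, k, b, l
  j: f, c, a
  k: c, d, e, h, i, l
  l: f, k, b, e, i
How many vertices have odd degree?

Degrees: a:6, b:6, c:6, d:4, e:5, f:6, g:2, h:4, i:5, j:3, k:6, l:5
Odd-degree vertices: e, i, j, l.

4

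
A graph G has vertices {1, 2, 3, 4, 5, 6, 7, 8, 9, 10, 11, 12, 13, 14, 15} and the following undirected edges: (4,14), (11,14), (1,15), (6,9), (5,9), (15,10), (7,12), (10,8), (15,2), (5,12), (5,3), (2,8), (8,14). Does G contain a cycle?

Yes

|V| = 15, |E| = 13, number of components = 3.
Since 13 > 15 - 3, a cycle must exist; for instance 15-10-8-2-15.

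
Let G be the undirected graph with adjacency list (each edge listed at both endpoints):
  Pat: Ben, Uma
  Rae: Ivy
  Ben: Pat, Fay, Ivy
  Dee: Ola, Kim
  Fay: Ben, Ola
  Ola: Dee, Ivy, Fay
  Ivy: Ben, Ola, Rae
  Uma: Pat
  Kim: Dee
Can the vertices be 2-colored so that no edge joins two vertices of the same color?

Yes

Partition the vertices as {Rae, Ben, Ola, Uma, Kim} vs {Pat, Dee, Fay, Ivy}. Each listed edge has one endpoint in each part, so the graph is bipartite.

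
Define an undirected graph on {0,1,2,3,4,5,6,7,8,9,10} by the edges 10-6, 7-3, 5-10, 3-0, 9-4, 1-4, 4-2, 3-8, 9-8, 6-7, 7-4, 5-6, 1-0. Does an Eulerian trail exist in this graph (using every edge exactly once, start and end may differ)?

Degrees: 0:2, 1:2, 2:1, 3:3, 4:4, 5:2, 6:3, 7:3, 8:2, 9:2, 10:2
Odd-degree vertices: 2, 3, 6, 7 (4 total).
An Eulerian trail requires 0 or 2 odd-degree vertices; here there are 4.

No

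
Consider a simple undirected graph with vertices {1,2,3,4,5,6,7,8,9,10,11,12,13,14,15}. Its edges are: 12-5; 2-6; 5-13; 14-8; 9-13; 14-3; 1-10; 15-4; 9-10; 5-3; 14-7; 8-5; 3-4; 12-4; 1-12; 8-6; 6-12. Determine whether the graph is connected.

Component: {11}
Component: {1, 2, 3, 4, 5, 6, 7, 8, 9, 10, 12, 13, 14, 15}
No edge joins these 2 groups, so the graph is disconnected.

No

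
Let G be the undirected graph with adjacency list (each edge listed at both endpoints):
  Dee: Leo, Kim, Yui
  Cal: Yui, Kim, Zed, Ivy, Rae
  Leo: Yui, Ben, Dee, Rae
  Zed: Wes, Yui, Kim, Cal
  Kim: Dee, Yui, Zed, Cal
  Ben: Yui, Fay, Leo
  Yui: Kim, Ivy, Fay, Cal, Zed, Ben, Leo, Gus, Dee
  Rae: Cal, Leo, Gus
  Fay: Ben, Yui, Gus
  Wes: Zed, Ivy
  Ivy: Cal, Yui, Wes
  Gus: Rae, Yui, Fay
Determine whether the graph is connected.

Yes

A breadth-first search from Dee visits Dee, Kim, Yui, Leo, Zed, Cal, Fay, Ivy, Gus, Ben, Rae, Wes — all 12 vertices — so the graph is connected.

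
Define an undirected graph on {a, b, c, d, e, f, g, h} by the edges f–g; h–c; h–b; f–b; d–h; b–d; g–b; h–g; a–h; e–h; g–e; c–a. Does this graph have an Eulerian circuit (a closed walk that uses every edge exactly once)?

Degrees: a:2, b:4, c:2, d:2, e:2, f:2, g:4, h:6
Every vertex has even degree and the edges form a single connected piece, so an Eulerian circuit exists.

Yes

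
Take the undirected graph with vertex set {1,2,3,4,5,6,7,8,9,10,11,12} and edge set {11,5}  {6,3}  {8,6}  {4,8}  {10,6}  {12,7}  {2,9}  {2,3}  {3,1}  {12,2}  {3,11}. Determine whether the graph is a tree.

Yes

The graph has 12 vertices and 11 edges.
Connected and |E| = |V| - 1, which characterizes a tree.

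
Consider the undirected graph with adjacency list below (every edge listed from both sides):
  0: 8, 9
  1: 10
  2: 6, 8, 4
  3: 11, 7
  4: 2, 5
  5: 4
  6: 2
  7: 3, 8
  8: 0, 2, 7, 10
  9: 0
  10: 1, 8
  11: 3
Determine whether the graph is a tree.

The graph has 12 vertices and 11 edges.
Connected and |E| = |V| - 1, which characterizes a tree.

Yes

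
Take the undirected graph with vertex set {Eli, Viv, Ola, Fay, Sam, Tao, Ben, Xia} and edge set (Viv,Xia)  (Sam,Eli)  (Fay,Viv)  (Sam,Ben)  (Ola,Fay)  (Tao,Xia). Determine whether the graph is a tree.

No

|V| = 8, |E| = 6.
It splits into 2 components, so it cannot be a tree.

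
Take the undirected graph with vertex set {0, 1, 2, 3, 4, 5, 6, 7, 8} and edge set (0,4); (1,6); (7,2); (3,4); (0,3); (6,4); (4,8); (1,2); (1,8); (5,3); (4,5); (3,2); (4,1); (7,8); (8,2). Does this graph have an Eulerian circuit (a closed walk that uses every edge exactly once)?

Degrees: 0:2, 1:4, 2:4, 3:4, 4:6, 5:2, 6:2, 7:2, 8:4
All degrees are even and the non-isolated vertices are connected — an Eulerian circuit exists.

Yes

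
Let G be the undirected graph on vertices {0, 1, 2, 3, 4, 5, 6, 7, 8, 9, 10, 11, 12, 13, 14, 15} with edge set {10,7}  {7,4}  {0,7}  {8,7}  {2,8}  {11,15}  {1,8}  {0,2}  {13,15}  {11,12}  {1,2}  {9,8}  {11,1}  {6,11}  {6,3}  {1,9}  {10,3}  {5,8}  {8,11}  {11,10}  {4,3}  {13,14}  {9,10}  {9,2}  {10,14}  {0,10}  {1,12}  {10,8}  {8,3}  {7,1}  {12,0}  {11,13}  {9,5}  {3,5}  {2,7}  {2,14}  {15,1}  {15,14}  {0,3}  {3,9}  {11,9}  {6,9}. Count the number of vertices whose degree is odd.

Degrees: 0:5, 1:7, 2:6, 3:7, 4:2, 5:3, 6:3, 7:6, 8:8, 9:8, 10:7, 11:8, 12:3, 13:3, 14:4, 15:4
Odd-degree vertices: 0, 1, 3, 5, 6, 10, 12, 13.

8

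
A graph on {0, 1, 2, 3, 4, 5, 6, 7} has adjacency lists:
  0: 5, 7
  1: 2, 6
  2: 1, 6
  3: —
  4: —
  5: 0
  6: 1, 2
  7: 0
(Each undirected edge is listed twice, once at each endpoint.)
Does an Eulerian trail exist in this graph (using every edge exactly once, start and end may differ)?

No

Degrees: 0:2, 1:2, 2:2, 3:0, 4:0, 5:1, 6:2, 7:1
Odd-degree vertices: 5, 7 (2 total).
The edges lie in more than one component, so no single trail can cover them all.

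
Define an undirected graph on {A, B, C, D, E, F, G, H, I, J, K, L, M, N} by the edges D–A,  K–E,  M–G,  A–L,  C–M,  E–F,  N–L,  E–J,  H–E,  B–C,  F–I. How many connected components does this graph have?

3

Component: {A, D, L, N}
Component: {B, C, G, M}
Component: {E, F, H, I, J, K}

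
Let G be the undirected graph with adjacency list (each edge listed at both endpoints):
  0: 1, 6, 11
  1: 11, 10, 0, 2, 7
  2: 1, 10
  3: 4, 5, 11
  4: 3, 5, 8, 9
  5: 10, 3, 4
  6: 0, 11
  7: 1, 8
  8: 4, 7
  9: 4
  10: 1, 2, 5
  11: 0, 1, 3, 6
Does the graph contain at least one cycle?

|V| = 12, |E| = 17, number of components = 1.
Since 17 > 12 - 1, a cycle must exist; for instance 11-3-4-8-7-1-11.

Yes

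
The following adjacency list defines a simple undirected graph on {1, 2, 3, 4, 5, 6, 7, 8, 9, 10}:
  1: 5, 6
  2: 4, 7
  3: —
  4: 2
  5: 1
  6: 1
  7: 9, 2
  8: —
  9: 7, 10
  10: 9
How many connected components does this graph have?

Component: {3}
Component: {8}
Component: {1, 5, 6}
Component: {2, 4, 7, 9, 10}

4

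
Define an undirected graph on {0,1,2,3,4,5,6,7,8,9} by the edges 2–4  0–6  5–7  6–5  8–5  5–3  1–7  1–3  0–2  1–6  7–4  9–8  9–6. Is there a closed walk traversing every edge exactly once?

Degrees: 0:2, 1:3, 2:2, 3:2, 4:2, 5:4, 6:4, 7:3, 8:2, 9:2
Vertices with odd degree: 1, 7. An Eulerian circuit requires all degrees even.

No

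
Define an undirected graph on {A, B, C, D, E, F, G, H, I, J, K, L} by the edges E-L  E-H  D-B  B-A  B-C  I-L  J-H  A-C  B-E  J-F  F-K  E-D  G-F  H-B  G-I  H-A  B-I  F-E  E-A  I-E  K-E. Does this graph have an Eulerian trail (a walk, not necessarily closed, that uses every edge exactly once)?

Degrees: A:4, B:6, C:2, D:2, E:8, F:4, G:2, H:4, I:4, J:2, K:2, L:2
Odd-degree vertices: none (0 total).
With 0 odd-degree vertices and all edges in one connected piece, an Eulerian trail exists.

Yes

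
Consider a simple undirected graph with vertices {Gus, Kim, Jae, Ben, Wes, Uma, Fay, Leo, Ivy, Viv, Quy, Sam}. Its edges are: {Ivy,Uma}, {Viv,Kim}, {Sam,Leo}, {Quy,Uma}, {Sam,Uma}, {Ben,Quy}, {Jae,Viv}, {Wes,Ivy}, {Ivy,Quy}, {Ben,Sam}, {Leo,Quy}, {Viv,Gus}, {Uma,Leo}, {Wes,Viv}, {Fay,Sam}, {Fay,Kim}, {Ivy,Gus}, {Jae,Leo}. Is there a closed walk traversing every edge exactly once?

Yes

Degrees: Gus:2, Kim:2, Jae:2, Ben:2, Wes:2, Uma:4, Fay:2, Leo:4, Ivy:4, Viv:4, Quy:4, Sam:4
Every vertex has even degree and the edges form a single connected piece, so an Eulerian circuit exists.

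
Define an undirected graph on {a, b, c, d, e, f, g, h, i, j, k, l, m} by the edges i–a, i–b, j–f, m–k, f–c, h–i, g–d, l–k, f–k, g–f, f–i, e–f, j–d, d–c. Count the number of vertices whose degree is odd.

Degrees: a:1, b:1, c:2, d:3, e:1, f:6, g:2, h:1, i:4, j:2, k:3, l:1, m:1
Odd-degree vertices: a, b, d, e, h, k, l, m.

8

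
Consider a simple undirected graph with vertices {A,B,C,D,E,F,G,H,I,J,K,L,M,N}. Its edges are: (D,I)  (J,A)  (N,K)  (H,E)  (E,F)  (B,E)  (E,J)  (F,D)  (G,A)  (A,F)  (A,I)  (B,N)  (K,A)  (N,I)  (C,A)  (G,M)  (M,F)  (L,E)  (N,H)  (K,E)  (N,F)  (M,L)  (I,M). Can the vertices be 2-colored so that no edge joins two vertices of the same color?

Yes

Partition the vertices as {B, C, F, G, H, I, J, K, L} vs {A, D, E, M, N}. Each listed edge has one endpoint in each part, so the graph is bipartite.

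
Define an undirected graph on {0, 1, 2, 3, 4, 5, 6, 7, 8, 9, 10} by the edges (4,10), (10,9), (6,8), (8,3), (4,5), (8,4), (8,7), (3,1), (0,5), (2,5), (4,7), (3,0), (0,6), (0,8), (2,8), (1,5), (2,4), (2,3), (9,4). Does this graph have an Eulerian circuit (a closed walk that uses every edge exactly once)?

Yes

Degrees: 0:4, 1:2, 2:4, 3:4, 4:6, 5:4, 6:2, 7:2, 8:6, 9:2, 10:2
All degrees are even and the non-isolated vertices are connected — an Eulerian circuit exists.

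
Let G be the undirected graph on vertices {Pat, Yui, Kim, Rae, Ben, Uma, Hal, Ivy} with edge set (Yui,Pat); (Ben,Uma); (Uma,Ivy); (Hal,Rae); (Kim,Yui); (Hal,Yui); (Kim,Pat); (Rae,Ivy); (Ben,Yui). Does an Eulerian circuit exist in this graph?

Yes

Degrees: Pat:2, Yui:4, Kim:2, Rae:2, Ben:2, Uma:2, Hal:2, Ivy:2
All degrees are even and the non-isolated vertices are connected — an Eulerian circuit exists.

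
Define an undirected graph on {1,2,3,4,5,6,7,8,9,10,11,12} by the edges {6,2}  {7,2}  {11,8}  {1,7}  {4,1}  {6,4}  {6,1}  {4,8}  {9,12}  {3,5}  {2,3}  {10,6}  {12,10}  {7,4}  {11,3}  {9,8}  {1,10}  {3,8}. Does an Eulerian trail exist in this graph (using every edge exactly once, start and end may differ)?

No

Degrees: 1:4, 2:3, 3:4, 4:4, 5:1, 6:4, 7:3, 8:4, 9:2, 10:3, 11:2, 12:2
Odd-degree vertices: 2, 5, 7, 10 (4 total).
With 4 odd-degree vertices (more than two), no single trail can use every edge.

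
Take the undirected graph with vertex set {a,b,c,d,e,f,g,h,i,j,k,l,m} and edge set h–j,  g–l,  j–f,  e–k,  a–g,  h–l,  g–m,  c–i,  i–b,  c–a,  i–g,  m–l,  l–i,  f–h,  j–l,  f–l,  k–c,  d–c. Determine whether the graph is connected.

Yes

A breadth-first search from a visits a, g, c, l, m, i, k, d, h, j, f, b, e — all 13 vertices — so the graph is connected.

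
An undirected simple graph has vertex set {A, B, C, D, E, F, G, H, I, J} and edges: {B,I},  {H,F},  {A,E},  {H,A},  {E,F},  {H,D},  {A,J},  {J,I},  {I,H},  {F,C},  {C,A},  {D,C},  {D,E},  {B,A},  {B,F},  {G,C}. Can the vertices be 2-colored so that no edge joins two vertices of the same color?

A valid 2-coloring puts {B, C, E, H, J} on one side and {A, D, F, G, I} on the other; every edge crosses between the two sides.

Yes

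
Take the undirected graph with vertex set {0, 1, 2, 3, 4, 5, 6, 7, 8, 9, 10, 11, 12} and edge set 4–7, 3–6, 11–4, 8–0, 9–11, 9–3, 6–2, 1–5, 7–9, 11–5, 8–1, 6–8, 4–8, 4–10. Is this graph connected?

Component: {12}
Component: {0, 1, 2, 3, 4, 5, 6, 7, 8, 9, 10, 11}
No edge joins these 2 groups, so the graph is disconnected.

No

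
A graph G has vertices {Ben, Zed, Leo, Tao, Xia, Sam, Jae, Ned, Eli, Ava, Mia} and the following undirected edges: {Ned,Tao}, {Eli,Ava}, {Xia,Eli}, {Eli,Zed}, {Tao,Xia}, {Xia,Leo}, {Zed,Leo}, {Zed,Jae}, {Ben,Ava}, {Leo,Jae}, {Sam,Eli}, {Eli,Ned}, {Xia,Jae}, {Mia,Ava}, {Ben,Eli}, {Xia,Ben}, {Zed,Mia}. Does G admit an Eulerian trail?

No

Degrees: Ben:3, Zed:4, Leo:3, Tao:2, Xia:5, Sam:1, Jae:3, Ned:2, Eli:6, Ava:3, Mia:2
Odd-degree vertices: Ben, Leo, Xia, Sam, Jae, Ava (6 total).
With 6 odd-degree vertices (more than two), no single trail can use every edge.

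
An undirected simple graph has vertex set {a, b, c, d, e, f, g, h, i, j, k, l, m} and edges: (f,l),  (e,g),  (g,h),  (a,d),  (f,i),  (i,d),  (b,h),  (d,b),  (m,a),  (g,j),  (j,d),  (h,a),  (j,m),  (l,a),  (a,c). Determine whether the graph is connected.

No

Component: {k}
Component: {a, b, c, d, e, f, g, h, i, j, l, m}
No edge joins these 2 groups, so the graph is disconnected.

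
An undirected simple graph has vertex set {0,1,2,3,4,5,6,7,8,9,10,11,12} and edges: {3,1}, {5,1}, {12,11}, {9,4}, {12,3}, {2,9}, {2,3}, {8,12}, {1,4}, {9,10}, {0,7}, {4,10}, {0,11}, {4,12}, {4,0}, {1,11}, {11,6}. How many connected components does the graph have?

1

Component: {0, 1, 2, 3, 4, 5, 6, 7, 8, 9, 10, 11, 12}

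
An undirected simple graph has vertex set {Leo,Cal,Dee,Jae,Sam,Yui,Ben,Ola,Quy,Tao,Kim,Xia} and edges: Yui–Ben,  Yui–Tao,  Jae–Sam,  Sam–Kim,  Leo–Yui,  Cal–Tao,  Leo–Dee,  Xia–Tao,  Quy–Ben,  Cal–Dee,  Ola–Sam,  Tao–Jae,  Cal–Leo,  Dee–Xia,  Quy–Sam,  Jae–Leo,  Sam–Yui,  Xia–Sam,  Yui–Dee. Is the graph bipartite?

No

The cycle Yui-Leo-Dee-Yui has length 3, which is odd, so the graph is not bipartite.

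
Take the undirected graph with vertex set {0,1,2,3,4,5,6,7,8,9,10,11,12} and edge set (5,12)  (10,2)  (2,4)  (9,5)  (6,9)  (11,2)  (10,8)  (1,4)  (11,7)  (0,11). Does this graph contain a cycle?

No

The graph has 13 vertices, 10 edges, and 3 connected components.
A forest on 13 vertices with 3 components has exactly 10 edges, which matches — so no cycle.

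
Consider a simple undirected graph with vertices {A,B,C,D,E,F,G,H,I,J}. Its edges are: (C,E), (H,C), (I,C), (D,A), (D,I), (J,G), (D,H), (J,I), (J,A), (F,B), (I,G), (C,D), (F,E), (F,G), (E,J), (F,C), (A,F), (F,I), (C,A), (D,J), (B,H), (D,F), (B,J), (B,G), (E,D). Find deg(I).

5

Neighbors of I: C, D, F, G, J.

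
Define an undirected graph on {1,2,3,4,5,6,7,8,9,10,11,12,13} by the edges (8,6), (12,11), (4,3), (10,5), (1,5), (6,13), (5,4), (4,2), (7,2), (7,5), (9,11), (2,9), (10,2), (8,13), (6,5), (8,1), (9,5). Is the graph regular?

Degrees: 1:2, 2:4, 3:1, 4:3, 5:6, 6:3, 7:2, 8:3, 9:3, 10:2, 11:2, 12:1, 13:2
Degrees are not all equal (e.g. deg(3)=1 but deg(5)=6); not regular.

No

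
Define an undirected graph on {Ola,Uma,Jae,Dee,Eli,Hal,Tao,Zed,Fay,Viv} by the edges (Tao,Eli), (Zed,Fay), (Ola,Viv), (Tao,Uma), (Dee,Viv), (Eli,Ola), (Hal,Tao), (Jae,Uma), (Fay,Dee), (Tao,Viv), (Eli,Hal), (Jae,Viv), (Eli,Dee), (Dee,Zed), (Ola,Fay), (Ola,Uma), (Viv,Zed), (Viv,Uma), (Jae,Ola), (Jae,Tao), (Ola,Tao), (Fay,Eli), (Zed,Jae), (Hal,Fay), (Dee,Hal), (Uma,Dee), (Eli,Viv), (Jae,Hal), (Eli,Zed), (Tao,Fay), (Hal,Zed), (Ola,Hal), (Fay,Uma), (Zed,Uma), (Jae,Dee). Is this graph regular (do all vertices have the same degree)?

Yes

Degrees: Ola:7, Uma:7, Jae:7, Dee:7, Eli:7, Hal:7, Tao:7, Zed:7, Fay:7, Viv:7
All degrees equal 7; the graph is regular.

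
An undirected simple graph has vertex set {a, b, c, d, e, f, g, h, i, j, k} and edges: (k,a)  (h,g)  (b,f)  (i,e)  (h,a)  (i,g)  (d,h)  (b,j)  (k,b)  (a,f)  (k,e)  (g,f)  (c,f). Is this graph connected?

Starting from a and exploring outward reaches every vertex (a, k, h, f, b, e, g, d, c, j, i); the graph is connected.

Yes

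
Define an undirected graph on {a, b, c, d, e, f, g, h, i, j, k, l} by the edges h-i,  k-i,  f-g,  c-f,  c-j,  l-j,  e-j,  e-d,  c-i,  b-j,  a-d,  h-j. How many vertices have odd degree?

8

Degrees: a:1, b:1, c:3, d:2, e:2, f:2, g:1, h:2, i:3, j:5, k:1, l:1
Odd-degree vertices: a, b, c, g, i, j, k, l.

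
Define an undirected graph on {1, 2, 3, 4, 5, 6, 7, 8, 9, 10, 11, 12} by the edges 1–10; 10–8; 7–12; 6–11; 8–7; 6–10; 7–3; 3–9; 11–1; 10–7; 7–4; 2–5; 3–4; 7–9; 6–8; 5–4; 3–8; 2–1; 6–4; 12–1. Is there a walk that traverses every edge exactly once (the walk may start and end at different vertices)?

Degrees: 1:4, 2:2, 3:4, 4:4, 5:2, 6:4, 7:6, 8:4, 9:2, 10:4, 11:2, 12:2
Odd-degree vertices: none (0 total).
The non-isolated vertices are connected and exactly 0 have odd degree, so an Eulerian trail exists.

Yes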